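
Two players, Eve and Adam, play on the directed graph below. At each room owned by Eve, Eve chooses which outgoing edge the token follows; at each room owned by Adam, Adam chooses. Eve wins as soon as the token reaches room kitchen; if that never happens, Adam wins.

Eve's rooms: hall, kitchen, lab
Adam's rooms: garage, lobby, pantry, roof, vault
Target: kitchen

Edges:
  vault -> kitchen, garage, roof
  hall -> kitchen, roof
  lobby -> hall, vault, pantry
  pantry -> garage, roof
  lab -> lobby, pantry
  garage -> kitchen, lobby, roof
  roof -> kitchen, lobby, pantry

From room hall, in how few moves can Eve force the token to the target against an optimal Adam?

A0 = {kitchen}
A1: add {hall} — hall (Eve) has hall→kitchen.
A2 = A1; e.g. lab (Eve) has no edge into A1. Fixed point.
hall enters the attractor at level 1, so Eve can force the target in 1 move from there.

1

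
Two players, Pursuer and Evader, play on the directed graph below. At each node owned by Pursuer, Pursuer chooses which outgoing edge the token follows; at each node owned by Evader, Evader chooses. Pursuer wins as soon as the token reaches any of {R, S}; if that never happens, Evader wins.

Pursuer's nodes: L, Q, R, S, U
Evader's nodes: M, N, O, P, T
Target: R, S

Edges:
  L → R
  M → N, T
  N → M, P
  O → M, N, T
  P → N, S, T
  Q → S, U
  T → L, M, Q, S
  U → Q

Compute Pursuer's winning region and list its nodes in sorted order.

A0 = {R, S}
A1: add {L, Q} — L (Pursuer) has L→R; Q (Pursuer) has Q→S.
A2: add {U} — U (Pursuer) has U→Q.
A3 = A2; e.g. M (Evader) can still go to N. Fixed point.
Pursuer's winning region = {L, Q, R, S, U}.

L, Q, R, S, U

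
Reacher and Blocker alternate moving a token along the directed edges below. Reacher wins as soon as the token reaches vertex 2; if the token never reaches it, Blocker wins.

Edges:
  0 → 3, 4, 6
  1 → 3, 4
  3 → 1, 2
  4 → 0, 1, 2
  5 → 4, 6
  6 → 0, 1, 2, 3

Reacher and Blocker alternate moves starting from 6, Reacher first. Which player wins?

Reacher

Track states (vertex, player-to-move).
A0 = {(2,Reacher), (2,Blocker)}
A1: add {(3,Reacher), (4,Reacher), (6,Reacher)}.
(6,Reacher) ∈ A1 ⇒ Reacher forces the target.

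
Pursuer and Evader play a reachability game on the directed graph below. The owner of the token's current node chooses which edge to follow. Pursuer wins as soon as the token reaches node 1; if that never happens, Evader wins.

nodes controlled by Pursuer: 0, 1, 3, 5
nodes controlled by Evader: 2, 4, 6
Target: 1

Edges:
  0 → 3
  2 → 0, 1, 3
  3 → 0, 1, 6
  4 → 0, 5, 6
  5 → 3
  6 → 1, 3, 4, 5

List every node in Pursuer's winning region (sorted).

A0 = {1}
A1: add {3} — 3 (Pursuer) has 3→1.
A2: add {0, 5} — 0 (Pursuer) has 0→3; 5 (Pursuer) has 5→3.
A3: add {2} — 2 (Evader): all of {0, 1, 3} already in.
A4 = A3; e.g. 4 (Evader) can still go to 6. Fixed point.
Pursuer's winning region = {0, 1, 2, 3, 5}.

0, 1, 2, 3, 5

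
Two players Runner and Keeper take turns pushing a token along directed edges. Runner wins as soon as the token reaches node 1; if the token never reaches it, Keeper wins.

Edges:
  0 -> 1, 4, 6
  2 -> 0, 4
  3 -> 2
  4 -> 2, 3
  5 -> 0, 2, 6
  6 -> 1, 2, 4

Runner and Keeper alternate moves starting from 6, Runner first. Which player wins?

Track states (vertex, player-to-move).
A0 = {(1,Runner), (1,Keeper)}
A1: add {(0,Runner), (6,Runner)}.
(6,Runner) ∈ A1 ⇒ Runner forces the target.

Runner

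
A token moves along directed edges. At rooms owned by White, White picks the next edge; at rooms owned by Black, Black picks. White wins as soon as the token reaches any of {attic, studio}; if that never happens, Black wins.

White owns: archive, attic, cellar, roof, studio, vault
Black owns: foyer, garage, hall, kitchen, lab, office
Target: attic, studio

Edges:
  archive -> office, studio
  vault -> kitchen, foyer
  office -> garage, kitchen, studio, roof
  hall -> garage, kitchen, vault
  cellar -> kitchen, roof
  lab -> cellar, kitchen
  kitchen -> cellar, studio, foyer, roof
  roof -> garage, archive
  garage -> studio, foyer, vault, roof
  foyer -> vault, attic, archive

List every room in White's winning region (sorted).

archive, attic, cellar, roof, studio

A0 = {attic, studio}
A1: add {archive} — archive (White) has archive→studio.
A2: add {roof} — roof (White) has roof→archive.
A3: add {cellar} — cellar (White) has cellar→roof.
A4 = A3; e.g. office (Black) can still go to garage. Fixed point.
White's winning region = {archive, attic, cellar, roof, studio}.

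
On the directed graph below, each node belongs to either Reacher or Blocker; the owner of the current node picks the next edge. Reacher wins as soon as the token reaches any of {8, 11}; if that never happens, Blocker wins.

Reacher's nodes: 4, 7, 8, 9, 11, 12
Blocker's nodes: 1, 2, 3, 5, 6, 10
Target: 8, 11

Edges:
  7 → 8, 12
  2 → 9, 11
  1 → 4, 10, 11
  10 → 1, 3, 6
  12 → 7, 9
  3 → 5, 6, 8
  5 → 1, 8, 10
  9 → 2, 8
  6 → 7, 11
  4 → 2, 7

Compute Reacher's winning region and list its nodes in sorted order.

2, 4, 6, 7, 8, 9, 11, 12

A0 = {8, 11}
A1: add {7, 9} — 7 (Reacher) has 7→8; 9 (Reacher) has 9→8.
A2: add {2, 4, 6, 12} — 2 (Blocker): all of {9, 11} already in; 4 (Reacher) has 4→7; 6 (Blocker): all of {7, 11} already in; 12 (Reacher) has 12→7.
A3 = A2; e.g. 1 (Blocker) can still go to 10. Fixed point.
Reacher's winning region = {2, 4, 6, 7, 8, 9, 11, 12}.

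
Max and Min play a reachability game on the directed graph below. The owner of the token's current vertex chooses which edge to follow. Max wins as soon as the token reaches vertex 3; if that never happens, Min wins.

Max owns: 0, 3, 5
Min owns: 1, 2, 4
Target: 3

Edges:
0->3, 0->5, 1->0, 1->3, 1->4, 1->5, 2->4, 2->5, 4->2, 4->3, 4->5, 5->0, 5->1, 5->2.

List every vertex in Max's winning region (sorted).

0, 3, 5

A0 = {3}
A1: add {0} — 0 (Max) has 0→3.
A2: add {5} — 5 (Max) has 5→0.
A3 = A2; e.g. 1 (Min) can still go to 4. Fixed point.
Max's winning region = {0, 3, 5}.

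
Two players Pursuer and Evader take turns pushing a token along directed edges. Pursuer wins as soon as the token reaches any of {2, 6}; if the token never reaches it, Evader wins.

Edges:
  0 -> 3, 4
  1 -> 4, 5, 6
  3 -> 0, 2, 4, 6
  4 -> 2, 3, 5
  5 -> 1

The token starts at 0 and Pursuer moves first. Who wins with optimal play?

Evader

Track states (vertex, player-to-move).
A0 = {(2,Pursuer), (2,Evader), (6,Pursuer), (6,Evader)}
A1: add {(1,Pursuer), (3,Pursuer), (4,Pursuer)}.
A2: add {(0,Evader), (5,Evader)}.
A3 = A2; e.g. (0,Pursuer) stays out. (0,Pursuer) never enters ⇒ Evader avoids the target.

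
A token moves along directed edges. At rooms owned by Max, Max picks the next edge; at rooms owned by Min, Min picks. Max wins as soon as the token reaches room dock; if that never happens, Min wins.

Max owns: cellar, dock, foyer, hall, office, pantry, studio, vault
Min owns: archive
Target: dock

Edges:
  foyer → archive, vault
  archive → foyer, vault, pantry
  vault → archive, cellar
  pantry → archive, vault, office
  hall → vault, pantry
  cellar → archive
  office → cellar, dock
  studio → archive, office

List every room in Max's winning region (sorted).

A0 = {dock}
A1: add {office} — office (Max) has office→dock.
A2: add {pantry, studio} — pantry (Max) has pantry→office; studio (Max) has studio→office.
A3: add {hall} — hall (Max) has hall→pantry.
A4 = A3; e.g. foyer (Max) has no edge into A3. Fixed point.
Max's winning region = {dock, hall, office, pantry, studio}.

dock, hall, office, pantry, studio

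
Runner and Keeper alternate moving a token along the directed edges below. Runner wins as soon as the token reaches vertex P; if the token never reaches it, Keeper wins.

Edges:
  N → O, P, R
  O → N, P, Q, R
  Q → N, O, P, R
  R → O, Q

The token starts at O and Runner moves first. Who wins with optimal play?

Runner

Track states (vertex, player-to-move).
A0 = {(P,Runner), (P,Keeper)}
A1: add {(N,Runner), (O,Runner), (Q,Runner)}.
(O,Runner) ∈ A1 ⇒ Runner forces the target.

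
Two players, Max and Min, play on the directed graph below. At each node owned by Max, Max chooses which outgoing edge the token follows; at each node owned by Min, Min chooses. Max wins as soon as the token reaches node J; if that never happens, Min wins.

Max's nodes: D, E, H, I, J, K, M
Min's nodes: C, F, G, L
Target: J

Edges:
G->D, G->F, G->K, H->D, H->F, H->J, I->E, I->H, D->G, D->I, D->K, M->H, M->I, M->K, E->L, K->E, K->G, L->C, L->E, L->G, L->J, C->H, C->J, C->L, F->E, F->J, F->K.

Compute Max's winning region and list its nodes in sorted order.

D, H, I, J, M

A0 = {J}
A1: add {H} — H (Max) has H→J.
A2: add {I, M} — I (Max) has I→H; M (Max) has M→H.
A3: add {D} — D (Max) has D→I.
A4 = A3; e.g. C (Min) can still go to L. Fixed point.
Max's winning region = {D, H, I, J, M}.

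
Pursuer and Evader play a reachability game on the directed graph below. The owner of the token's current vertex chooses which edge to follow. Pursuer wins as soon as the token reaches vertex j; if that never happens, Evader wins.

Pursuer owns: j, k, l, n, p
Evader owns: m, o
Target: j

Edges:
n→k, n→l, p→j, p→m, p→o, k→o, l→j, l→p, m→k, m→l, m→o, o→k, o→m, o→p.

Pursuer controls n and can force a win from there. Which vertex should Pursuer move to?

l

A0 = {j}
A1: add {l, p} — l (Pursuer) has l→j; p (Pursuer) has p→j.
A2: add {n} — n (Pursuer) has n→l.
A3 = A2; e.g. k (Pursuer) has no edge into A2. Fixed point.
From n, successor l is in the attractor (rank 1); the other successor k is not.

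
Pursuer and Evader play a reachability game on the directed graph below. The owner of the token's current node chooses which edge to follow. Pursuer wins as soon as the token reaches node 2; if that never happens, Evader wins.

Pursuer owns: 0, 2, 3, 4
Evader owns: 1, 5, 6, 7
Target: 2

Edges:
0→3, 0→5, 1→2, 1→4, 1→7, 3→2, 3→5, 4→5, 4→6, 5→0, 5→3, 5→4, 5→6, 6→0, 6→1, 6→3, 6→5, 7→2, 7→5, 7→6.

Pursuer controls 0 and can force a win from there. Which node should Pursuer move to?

A0 = {2}
A1: add {3} — 3 (Pursuer) has 3→2.
A2: add {0} — 0 (Pursuer) has 0→3.
A3 = A2; e.g. 1 (Evader) can still go to 4. Fixed point.
From 0, successor 3 is in the attractor (rank 1); the other successor 5 is not.

3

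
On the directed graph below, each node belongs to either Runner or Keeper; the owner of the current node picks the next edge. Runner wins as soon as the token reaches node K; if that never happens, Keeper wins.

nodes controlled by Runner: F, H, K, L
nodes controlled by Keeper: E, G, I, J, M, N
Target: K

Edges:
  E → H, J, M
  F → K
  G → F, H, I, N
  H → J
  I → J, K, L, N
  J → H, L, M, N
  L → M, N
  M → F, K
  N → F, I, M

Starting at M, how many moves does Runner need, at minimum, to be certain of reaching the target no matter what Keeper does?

A0 = {K}
A1: add {F} — F (Runner) has F→K.
A2: add {M} — M (Keeper): all of {F, K} already in.
M enters the attractor at level 2, so Runner can force the target in 2 moves from there.

2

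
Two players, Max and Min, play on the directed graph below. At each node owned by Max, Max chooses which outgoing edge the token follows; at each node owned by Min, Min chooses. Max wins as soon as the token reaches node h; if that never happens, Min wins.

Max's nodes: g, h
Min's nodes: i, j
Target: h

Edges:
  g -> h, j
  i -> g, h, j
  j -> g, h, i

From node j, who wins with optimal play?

A0 = {h}
A1: add {g} — g (Max) has g→h.
A2 = A1; e.g. i (Min) can still go to j. Fixed point.
j never enters the attractor, so Min can avoid the target forever.

Min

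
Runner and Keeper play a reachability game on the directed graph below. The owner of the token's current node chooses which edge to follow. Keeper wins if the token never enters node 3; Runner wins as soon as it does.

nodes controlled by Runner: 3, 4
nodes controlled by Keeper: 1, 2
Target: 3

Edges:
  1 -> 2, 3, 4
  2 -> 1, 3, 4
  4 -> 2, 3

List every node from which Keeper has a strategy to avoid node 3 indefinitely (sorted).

1, 2

A0 = {3}
A1: add {4} — 4 (Runner) has 4→3.
A2 = A1; e.g. 1 (Keeper) can still go to 2. Fixed point.
Runner's attractor = {3, 4}; Keeper avoids the target exactly from the complement.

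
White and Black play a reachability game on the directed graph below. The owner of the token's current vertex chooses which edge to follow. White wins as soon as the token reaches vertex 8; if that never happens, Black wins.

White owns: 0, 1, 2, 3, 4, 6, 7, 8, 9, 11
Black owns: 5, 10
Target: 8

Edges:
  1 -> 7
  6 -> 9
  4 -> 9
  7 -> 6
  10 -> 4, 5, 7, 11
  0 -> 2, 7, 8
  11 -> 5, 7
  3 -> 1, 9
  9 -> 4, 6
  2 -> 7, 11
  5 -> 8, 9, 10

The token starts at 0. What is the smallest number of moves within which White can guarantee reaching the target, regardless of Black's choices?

1

A0 = {8}
A1: add {0} — 0 (White) has 0→8.
A2 = A1; e.g. 1 (White) has no edge into A1. Fixed point.
0 enters the attractor at level 1, so White can force the target in 1 move from there.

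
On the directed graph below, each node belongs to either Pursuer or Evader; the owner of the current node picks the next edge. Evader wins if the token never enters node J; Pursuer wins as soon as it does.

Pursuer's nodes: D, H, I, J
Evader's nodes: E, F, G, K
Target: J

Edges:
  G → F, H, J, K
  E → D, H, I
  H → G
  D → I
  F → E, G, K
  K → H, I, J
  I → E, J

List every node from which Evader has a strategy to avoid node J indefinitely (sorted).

A0 = {J}
A1: add {I} — I (Pursuer) has I→J.
A2: add {D} — D (Pursuer) has D→I.
A3 = A2; e.g. E (Evader) can still go to H. Fixed point.
Pursuer's attractor = {D, I, J}; Evader avoids the target exactly from the complement.

E, F, G, H, K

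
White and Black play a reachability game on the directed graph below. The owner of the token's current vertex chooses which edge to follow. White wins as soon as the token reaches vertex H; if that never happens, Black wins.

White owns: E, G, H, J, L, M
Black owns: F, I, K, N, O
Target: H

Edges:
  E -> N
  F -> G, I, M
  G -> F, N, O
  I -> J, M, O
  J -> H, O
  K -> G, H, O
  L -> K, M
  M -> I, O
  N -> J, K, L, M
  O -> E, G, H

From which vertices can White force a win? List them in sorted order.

H, J

A0 = {H}
A1: add {J} — J (White) has J→H.
A2 = A1; e.g. E (White) has no edge into A1. Fixed point.
White's winning region = {H, J}.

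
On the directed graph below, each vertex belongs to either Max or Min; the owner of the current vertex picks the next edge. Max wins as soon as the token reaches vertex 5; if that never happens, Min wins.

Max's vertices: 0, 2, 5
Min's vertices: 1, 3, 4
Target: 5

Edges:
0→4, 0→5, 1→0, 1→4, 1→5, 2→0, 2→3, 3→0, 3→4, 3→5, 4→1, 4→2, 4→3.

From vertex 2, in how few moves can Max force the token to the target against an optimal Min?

2

A0 = {5}
A1: add {0} — 0 (Max) has 0→5.
A2: add {2} — 2 (Max) has 2→0.
A3 = A2; e.g. 1 (Min) can still go to 4. Fixed point.
2 enters the attractor at level 2, so Max can force the target in 2 moves from there.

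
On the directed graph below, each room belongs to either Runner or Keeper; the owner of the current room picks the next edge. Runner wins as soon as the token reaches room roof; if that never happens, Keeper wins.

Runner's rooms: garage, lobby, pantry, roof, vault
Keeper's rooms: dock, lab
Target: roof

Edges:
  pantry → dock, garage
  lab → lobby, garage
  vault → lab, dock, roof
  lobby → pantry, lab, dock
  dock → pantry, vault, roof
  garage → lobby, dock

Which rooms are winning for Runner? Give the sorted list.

A0 = {roof}
A1: add {vault} — vault (Runner) has vault→roof.
A2 = A1; e.g. pantry (Runner) has no edge into A1. Fixed point.
Runner's winning region = {roof, vault}.

roof, vault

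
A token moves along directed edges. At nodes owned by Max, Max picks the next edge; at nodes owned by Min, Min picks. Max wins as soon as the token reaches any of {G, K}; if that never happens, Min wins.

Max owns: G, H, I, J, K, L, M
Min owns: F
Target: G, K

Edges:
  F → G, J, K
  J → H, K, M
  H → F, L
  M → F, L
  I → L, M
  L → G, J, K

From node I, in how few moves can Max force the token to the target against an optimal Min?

A0 = {G, K}
A1: add {J, L} — J (Max) has J→K; L (Max) has L→G.
A2: add {F, H, I, M} — F (Min): all of {G, J, K} already in; H (Max) has H→L; I (Max) has I→L; M (Max) has M→L.
A2 = all vertices. Fixed point.
I enters the attractor at level 2, so Max can force the target in 2 moves from there.

2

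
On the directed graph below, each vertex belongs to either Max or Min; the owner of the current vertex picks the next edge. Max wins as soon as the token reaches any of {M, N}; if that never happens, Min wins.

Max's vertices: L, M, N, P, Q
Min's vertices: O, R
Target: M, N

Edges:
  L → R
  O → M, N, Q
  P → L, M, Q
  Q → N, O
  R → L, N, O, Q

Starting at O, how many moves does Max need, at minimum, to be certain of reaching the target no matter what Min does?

2

A0 = {M, N}
A1: add {P, Q} — P (Max) has P→M; Q (Max) has Q→N.
A2: add {O} — O (Min): all of {M, N, Q} already in.
A3 = A2; e.g. L (Max) has no edge into A2. Fixed point.
O enters the attractor at level 2, so Max can force the target in 2 moves from there.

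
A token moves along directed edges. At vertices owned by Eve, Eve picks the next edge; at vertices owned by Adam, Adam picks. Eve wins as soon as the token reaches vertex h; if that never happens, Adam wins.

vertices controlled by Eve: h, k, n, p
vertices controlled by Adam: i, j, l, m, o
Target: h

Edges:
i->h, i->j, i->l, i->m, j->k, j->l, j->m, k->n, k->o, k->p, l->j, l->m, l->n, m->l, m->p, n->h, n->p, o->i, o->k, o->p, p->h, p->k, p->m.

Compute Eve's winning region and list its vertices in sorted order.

A0 = {h}
A1: add {n, p} — n (Eve) has n→h; p (Eve) has p→h.
A2: add {k} — k (Eve) has k→n.
A3 = A2; e.g. i (Adam) can still go to j. Fixed point.
Eve's winning region = {h, k, n, p}.

h, k, n, p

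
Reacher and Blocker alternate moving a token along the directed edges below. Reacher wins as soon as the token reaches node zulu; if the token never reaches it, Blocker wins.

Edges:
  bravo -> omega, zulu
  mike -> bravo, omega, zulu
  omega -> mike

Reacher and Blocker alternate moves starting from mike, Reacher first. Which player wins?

Reacher

Track states (vertex, player-to-move).
A0 = {(zulu,Reacher), (zulu,Blocker)}
A1: add {(bravo,Reacher), (mike,Reacher)}.
(mike,Reacher) ∈ A1 ⇒ Reacher forces the target.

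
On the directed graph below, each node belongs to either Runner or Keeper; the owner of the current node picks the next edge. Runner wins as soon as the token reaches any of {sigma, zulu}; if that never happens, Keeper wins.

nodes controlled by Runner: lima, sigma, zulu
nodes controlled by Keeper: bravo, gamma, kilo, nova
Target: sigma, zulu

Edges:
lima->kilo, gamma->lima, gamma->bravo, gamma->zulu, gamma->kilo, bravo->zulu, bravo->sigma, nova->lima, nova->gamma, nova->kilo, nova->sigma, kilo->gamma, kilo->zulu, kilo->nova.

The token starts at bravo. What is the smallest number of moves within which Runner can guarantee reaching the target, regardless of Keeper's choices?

1

A0 = {sigma, zulu}
A1: add {bravo} — bravo (Keeper): all of {zulu, sigma} already in.
A2 = A1; e.g. lima (Runner) has no edge into A1. Fixed point.
bravo enters the attractor at level 1, so Runner can force the target in 1 move from there.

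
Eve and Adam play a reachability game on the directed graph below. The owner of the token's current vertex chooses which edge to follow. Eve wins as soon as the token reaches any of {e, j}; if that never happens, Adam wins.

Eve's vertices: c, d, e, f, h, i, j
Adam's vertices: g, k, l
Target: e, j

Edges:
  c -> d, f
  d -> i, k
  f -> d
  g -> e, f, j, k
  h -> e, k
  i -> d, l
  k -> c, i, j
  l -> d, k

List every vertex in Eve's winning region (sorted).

A0 = {e, j}
A1: add {h} — h (Eve) has h→e.
A2 = A1; e.g. c (Eve) has no edge into A1. Fixed point.
Eve's winning region = {e, h, j}.

e, h, j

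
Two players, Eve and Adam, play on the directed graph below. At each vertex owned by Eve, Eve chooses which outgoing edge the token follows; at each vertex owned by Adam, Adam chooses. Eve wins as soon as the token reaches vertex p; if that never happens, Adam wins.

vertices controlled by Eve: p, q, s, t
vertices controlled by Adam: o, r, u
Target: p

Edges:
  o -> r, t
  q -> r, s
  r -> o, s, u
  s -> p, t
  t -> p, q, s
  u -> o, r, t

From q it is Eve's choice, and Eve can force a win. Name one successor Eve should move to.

A0 = {p}
A1: add {s, t} — s (Eve) has s→p; t (Eve) has t→p.
A2: add {q} — q (Eve) has q→s.
A3 = A2; e.g. o (Adam) can still go to r. Fixed point.
From q, successor s is in the attractor (rank 1); the other successor r is not.

s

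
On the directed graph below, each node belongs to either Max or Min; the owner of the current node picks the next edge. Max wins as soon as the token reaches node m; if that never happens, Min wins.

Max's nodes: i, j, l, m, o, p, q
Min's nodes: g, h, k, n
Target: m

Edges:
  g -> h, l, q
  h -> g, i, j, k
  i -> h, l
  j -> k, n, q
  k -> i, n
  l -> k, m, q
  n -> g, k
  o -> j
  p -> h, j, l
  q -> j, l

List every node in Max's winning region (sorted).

A0 = {m}
A1: add {l} — l (Max) has l→m.
A2: add {i, p, q} — i (Max) has i→l; p (Max) has p→l; q (Max) has q→l.
A3: add {j} — j (Max) has j→q.
A4: add {o} — o (Max) has o→j.
A5 = A4; e.g. g (Min) can still go to h. Fixed point.
Max's winning region = {i, j, l, m, o, p, q}.

i, j, l, m, o, p, q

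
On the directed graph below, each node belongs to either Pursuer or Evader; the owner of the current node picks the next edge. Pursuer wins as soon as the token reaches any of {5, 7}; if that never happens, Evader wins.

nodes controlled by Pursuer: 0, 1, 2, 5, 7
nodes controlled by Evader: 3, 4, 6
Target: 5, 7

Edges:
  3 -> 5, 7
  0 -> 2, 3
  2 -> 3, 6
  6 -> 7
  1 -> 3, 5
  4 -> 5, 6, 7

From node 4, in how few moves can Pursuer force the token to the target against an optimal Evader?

2

A0 = {5, 7}
A1: add {1, 3, 6} — 1 (Pursuer) has 1→5; 3 (Evader): all of {5, 7} already in; 6 (Evader): all of {7} already in.
A2: add {0, 2, 4} — 0 (Pursuer) has 0→3; 2 (Pursuer) has 2→3; 4 (Evader): all of {5, 6, 7} already in.
A2 = all vertices. Fixed point.
4 enters the attractor at level 2, so Pursuer can force the target in 2 moves from there.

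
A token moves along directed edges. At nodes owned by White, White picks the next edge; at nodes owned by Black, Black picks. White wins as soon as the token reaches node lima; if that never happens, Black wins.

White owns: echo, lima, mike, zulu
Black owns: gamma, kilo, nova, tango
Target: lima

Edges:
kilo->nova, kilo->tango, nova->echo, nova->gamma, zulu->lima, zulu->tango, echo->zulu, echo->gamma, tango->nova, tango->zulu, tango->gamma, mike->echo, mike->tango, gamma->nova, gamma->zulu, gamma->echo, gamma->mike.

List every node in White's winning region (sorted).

A0 = {lima}
A1: add {zulu} — zulu (White) has zulu→lima.
A2: add {echo} — echo (White) has echo→zulu.
A3: add {mike} — mike (White) has mike→echo.
A4 = A3; e.g. kilo (Black) can still go to nova. Fixed point.
White's winning region = {echo, lima, mike, zulu}.

echo, lima, mike, zulu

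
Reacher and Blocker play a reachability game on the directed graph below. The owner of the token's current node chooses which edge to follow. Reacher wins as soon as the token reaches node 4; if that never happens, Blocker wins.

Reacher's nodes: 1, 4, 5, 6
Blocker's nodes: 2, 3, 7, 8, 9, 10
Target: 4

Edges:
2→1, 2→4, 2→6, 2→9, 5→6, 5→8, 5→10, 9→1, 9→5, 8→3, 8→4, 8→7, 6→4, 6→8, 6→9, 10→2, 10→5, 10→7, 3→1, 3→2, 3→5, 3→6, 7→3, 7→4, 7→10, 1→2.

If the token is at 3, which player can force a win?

A0 = {4}
A1: add {6} — 6 (Reacher) has 6→4.
A2: add {5} — 5 (Reacher) has 5→6.
A3 = A2; e.g. 1 (Reacher) has no edge into A2. Fixed point.
3 never enters the attractor, so Blocker can avoid the target forever.

Blocker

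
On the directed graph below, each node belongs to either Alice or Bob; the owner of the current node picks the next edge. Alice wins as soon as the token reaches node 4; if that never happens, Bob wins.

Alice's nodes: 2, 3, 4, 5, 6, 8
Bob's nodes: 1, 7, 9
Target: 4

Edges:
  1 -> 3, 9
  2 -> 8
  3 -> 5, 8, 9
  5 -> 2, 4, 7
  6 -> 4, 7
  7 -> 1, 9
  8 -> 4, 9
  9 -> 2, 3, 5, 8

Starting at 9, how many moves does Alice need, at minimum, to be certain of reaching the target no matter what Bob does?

3

A0 = {4}
A1: add {5, 6, 8} — 5 (Alice) has 5→4; 6 (Alice) has 6→4; 8 (Alice) has 8→4.
A2: add {2, 3} — 2 (Alice) has 2→8; 3 (Alice) has 3→5.
A3: add {9} — 9 (Bob): all of {2, 3, 5, 8} already in.
9 enters the attractor at level 3, so Alice can force the target in 3 moves from there.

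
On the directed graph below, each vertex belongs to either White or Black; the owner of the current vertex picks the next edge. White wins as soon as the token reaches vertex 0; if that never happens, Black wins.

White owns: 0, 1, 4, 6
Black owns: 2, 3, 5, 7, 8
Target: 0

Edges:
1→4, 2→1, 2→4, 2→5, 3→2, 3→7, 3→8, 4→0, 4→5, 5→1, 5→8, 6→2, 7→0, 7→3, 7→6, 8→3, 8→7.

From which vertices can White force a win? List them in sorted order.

A0 = {0}
A1: add {4} — 4 (White) has 4→0.
A2: add {1} — 1 (White) has 1→4.
A3 = A2; e.g. 2 (Black) can still go to 5. Fixed point.
White's winning region = {0, 1, 4}.

0, 1, 4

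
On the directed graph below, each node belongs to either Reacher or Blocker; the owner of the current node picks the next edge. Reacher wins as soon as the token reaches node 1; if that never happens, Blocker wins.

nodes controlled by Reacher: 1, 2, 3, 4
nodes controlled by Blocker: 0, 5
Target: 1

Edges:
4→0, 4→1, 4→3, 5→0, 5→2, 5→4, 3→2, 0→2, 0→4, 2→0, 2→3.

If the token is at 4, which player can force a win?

Reacher

A0 = {1}
A1: add {4} — 4 (Reacher) has 4→1.
A2 = A1; e.g. 0 (Blocker) can still go to 2. Fixed point.
4 ∈ A1, so Reacher can force the target.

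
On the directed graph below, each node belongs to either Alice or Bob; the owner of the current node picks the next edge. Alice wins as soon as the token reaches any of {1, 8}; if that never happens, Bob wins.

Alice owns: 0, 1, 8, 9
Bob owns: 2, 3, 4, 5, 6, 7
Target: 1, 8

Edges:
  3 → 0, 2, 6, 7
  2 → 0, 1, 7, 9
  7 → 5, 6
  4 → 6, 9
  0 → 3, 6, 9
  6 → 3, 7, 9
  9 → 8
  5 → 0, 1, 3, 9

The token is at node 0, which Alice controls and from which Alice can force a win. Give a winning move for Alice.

A0 = {1, 8}
A1: add {9} — 9 (Alice) has 9→8.
A2: add {0} — 0 (Alice) has 0→9.
A3 = A2; e.g. 2 (Bob) can still go to 7. Fixed point.
From 0, successor 9 is in the attractor (rank 1); the other successors 3, 6 are not.

9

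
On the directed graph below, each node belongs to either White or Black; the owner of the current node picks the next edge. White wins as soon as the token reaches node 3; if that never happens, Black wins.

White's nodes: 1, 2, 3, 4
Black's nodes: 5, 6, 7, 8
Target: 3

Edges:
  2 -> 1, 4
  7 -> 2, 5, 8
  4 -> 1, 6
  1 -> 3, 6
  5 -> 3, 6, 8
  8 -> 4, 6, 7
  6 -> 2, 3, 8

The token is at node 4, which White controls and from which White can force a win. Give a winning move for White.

A0 = {3}
A1: add {1} — 1 (White) has 1→3.
A2: add {2, 4} — 2 (White) has 2→1; 4 (White) has 4→1.
A3 = A2; e.g. 5 (Black) can still go to 6. Fixed point.
From 4, successor 1 is in the attractor (rank 1); the other successor 6 is not.

1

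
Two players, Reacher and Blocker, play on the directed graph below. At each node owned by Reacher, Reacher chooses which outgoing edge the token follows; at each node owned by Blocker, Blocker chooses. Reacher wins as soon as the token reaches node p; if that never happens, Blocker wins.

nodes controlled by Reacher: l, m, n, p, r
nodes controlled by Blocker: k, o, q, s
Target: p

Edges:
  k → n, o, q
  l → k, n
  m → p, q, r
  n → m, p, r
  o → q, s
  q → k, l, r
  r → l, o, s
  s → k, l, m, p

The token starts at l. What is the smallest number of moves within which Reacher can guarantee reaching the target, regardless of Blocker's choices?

2

A0 = {p}
A1: add {m, n} — m (Reacher) has m→p; n (Reacher) has n→p.
A2: add {l} — l (Reacher) has l→n.
l enters the attractor at level 2, so Reacher can force the target in 2 moves from there.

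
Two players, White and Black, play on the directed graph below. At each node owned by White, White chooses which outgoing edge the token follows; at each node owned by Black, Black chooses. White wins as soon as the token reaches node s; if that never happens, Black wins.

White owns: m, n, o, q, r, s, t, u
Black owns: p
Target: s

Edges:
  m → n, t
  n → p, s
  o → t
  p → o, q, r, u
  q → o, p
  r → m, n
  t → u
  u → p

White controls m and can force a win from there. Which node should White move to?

n

A0 = {s}
A1: add {n} — n (White) has n→s.
A2: add {m, r} — m (White) has m→n; r (White) has r→n.
A3 = A2; e.g. o (White) has no edge into A2. Fixed point.
From m, successor n is in the attractor (rank 1); the other successor t is not.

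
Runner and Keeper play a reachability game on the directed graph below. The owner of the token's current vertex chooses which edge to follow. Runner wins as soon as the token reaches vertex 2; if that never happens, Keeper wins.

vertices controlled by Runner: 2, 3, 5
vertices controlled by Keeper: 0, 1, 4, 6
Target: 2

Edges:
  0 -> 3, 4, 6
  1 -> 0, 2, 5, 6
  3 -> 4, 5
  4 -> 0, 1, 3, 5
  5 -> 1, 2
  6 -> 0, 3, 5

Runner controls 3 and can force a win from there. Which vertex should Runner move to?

5

A0 = {2}
A1: add {5} — 5 (Runner) has 5→2.
A2: add {3} — 3 (Runner) has 3→5.
A3 = A2; e.g. 0 (Keeper) can still go to 4. Fixed point.
From 3, successor 5 is in the attractor (rank 1); the other successor 4 is not.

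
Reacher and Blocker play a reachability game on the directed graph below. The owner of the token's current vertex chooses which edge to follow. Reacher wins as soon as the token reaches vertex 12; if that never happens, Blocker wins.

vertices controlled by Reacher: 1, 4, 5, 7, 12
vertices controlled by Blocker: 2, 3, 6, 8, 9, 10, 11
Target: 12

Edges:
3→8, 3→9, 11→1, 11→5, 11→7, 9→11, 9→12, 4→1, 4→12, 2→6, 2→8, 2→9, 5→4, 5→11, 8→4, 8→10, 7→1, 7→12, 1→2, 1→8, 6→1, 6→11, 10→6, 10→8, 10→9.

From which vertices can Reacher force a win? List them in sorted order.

4, 5, 7, 12

A0 = {12}
A1: add {4, 7} — 4 (Reacher) has 4→12; 7 (Reacher) has 7→12.
A2: add {5} — 5 (Reacher) has 5→4.
A3 = A2; e.g. 1 (Reacher) has no edge into A2. Fixed point.
Reacher's winning region = {4, 5, 7, 12}.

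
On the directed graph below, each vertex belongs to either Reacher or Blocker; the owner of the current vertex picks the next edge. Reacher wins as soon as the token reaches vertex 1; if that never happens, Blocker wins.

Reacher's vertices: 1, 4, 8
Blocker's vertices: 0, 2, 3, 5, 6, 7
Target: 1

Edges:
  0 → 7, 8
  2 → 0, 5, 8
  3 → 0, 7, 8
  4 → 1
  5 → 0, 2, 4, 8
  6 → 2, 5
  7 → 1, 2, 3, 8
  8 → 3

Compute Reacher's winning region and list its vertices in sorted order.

A0 = {1}
A1: add {4} — 4 (Reacher) has 4→1.
A2 = A1; e.g. 0 (Blocker) can still go to 7. Fixed point.
Reacher's winning region = {1, 4}.

1, 4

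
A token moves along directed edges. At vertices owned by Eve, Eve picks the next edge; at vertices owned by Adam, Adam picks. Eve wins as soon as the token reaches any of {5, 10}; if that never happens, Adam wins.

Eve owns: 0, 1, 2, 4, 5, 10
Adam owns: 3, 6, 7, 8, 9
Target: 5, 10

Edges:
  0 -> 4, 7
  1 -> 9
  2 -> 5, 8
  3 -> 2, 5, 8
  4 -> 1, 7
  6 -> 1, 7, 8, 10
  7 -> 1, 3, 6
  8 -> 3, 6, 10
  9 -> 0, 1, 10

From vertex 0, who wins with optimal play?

Adam

A0 = {5, 10}
A1: add {2} — 2 (Eve) has 2→5.
A2 = A1; e.g. 0 (Eve) has no edge into A1. Fixed point.
0 never enters the attractor, so Adam can avoid the target forever.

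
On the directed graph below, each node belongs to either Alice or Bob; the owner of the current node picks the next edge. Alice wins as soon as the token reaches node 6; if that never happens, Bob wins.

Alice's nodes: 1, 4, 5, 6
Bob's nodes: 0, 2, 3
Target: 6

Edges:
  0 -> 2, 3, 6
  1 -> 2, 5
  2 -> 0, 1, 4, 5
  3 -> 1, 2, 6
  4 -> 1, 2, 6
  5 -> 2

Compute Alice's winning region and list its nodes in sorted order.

4, 6

A0 = {6}
A1: add {4} — 4 (Alice) has 4→6.
A2 = A1; e.g. 0 (Bob) can still go to 2. Fixed point.
Alice's winning region = {4, 6}.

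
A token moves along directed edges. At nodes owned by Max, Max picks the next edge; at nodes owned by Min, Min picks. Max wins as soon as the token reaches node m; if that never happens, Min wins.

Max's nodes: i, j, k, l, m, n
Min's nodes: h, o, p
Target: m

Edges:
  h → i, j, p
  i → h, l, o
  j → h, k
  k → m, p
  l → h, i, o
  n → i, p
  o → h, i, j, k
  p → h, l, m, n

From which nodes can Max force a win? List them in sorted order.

A0 = {m}
A1: add {k} — k (Max) has k→m.
A2: add {j} — j (Max) has j→k.
A3 = A2; e.g. h (Min) can still go to i. Fixed point.
Max's winning region = {j, k, m}.

j, k, m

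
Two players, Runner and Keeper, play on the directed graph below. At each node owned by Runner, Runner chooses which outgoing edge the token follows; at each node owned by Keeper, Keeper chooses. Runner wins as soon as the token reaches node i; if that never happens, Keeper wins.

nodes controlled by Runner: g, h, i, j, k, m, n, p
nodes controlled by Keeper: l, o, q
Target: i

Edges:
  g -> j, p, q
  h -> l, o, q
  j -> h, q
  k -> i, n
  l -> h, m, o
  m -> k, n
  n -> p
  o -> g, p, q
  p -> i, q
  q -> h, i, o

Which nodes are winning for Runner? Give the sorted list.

g, i, k, m, n, p

A0 = {i}
A1: add {k, p} — k (Runner) has k→i; p (Runner) has p→i.
A2: add {g, m, n} — g (Runner) has g→p; m (Runner) has m→k; n (Runner) has n→p.
A3 = A2; e.g. h (Runner) has no edge into A2. Fixed point.
Runner's winning region = {g, i, k, m, n, p}.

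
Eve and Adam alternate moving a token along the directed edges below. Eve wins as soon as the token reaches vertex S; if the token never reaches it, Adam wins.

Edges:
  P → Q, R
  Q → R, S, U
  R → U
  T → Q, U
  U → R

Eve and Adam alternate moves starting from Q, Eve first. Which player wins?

Track states (vertex, player-to-move).
A0 = {(S,Eve), (S,Adam)}
A1: add {(Q,Eve)}.
(Q,Eve) ∈ A1 ⇒ Eve forces the target.

Eve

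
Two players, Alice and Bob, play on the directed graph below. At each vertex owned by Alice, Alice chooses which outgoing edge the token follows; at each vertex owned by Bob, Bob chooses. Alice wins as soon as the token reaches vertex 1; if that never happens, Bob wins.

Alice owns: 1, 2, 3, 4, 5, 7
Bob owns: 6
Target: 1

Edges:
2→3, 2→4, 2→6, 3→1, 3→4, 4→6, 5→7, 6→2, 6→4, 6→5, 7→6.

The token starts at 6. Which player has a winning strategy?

Bob

A0 = {1}
A1: add {3} — 3 (Alice) has 3→1.
A2: add {2} — 2 (Alice) has 2→3.
A3 = A2; e.g. 4 (Alice) has no edge into A2. Fixed point.
6 never enters the attractor, so Bob can avoid the target forever.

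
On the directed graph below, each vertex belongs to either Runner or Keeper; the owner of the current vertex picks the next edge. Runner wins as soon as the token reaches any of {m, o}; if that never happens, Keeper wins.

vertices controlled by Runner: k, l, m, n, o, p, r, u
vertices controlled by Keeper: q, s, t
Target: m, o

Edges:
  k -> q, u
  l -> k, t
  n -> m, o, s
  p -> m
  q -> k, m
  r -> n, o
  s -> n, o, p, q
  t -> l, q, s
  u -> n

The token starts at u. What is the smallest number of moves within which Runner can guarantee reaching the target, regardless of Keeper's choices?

2

A0 = {m, o}
A1: add {n, p, r} — n (Runner) has n→m; p (Runner) has p→m; r (Runner) has r→o.
A2: add {u} — u (Runner) has u→n.
u enters the attractor at level 2, so Runner can force the target in 2 moves from there.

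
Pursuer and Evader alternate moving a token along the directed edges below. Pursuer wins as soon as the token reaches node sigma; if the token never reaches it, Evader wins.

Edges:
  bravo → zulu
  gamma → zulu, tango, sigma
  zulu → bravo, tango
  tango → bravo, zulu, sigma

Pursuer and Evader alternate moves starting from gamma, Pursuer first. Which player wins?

Pursuer

Track states (vertex, player-to-move).
A0 = {(sigma,Pursuer), (sigma,Evader)}
A1: add {(gamma,Pursuer), (tango,Pursuer)}.
(gamma,Pursuer) ∈ A1 ⇒ Pursuer forces the target.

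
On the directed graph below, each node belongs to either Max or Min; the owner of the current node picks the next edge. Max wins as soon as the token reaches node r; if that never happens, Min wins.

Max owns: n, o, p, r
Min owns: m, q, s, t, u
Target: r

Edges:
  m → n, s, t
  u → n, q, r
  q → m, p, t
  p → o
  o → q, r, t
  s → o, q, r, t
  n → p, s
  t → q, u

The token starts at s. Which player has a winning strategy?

A0 = {r}
A1: add {o} — o (Max) has o→r.
A2: add {p} — p (Max) has p→o.
A3: add {n} — n (Max) has n→p.
A4 = A3; e.g. m (Min) can still go to s. Fixed point.
s never enters the attractor, so Min can avoid the target forever.

Min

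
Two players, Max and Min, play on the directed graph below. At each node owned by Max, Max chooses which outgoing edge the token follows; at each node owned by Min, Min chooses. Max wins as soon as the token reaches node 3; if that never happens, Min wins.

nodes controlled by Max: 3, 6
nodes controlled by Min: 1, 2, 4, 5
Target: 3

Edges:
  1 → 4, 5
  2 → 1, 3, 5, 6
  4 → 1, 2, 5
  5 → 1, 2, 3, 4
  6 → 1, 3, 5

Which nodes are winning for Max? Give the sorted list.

3, 6

A0 = {3}
A1: add {6} — 6 (Max) has 6→3.
A2 = A1; e.g. 1 (Min) can still go to 4. Fixed point.
Max's winning region = {3, 6}.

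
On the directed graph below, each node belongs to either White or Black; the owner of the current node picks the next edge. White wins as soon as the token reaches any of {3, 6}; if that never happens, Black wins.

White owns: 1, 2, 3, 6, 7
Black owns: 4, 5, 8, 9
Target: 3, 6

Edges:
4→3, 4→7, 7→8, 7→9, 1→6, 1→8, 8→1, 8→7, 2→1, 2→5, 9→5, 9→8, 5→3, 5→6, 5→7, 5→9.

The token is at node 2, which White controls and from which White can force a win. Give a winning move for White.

A0 = {3, 6}
A1: add {1} — 1 (White) has 1→6.
A2: add {2} — 2 (White) has 2→1.
A3 = A2; e.g. 4 (Black) can still go to 7. Fixed point.
From 2, successor 1 is in the attractor (rank 1); the other successor 5 is not.

1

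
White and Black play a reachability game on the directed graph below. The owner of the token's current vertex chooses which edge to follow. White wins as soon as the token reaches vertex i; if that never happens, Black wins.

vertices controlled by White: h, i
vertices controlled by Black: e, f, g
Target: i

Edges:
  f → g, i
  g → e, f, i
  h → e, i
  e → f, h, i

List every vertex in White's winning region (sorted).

A0 = {i}
A1: add {h} — h (White) has h→i.
A2 = A1; e.g. e (Black) can still go to f. Fixed point.
White's winning region = {h, i}.

h, i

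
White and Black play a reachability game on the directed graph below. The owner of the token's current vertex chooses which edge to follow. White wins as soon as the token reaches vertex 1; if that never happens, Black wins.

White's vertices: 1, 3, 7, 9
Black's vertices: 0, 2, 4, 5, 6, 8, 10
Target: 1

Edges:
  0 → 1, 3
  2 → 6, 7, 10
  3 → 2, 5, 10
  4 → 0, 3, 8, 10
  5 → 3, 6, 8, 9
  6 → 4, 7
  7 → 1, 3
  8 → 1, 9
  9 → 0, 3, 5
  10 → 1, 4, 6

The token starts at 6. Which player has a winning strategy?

A0 = {1}
A1: add {7} — 7 (White) has 7→1.
A2 = A1; e.g. 0 (Black) can still go to 3. Fixed point.
6 never enters the attractor, so Black can avoid the target forever.

Black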